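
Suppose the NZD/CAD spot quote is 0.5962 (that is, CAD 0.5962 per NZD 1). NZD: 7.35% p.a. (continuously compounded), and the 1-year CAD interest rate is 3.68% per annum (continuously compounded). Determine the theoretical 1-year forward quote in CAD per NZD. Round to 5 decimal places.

T = 1 year.
CAD accumulates by e^(0.0368×1) = 1.0374855.
NZD accumulates by e^(0.0735×1) = 1.0762685.
Forward (CAD per NZD) = 0.5962 × 1.0374855 / 1.0762685 = 0.5747161.

0.57472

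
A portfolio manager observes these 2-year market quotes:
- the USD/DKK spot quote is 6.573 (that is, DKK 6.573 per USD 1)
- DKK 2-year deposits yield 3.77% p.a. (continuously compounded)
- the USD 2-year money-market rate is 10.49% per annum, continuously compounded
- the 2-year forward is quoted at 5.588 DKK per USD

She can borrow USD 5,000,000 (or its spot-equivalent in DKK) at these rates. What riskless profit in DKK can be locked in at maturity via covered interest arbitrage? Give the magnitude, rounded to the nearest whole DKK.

DKK 976,763

T = 2 years.
Invest the USD and cover forward: 5,000,000 × 1.233431349 × 5.588 = DKK 34,462,071.89.
Convert at spot and invest in DKK: 5,000,000 × 6.573 × 1.0783153908 = DKK 35,438,835.32.
The quoted forward undervalues USD, so borrow USD, convert to DKK at spot, deposit the DKK at 3.77%, and buy USD forward at 5.588 to cover the loan.
Profit = 35,438,835.32 − 34,462,071.89 = DKK 976,763.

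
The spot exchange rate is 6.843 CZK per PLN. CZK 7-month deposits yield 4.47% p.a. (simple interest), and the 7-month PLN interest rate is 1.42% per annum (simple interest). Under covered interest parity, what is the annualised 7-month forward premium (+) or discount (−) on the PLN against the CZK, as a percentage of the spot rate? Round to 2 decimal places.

T = 7/12 years.
No-arbitrage forward: 6.843 × 1.026075 / 1.0082833 = 6.963748 CZK/PLN.
(F − S)/S ÷ T = (6.963748 − 6.843)/6.843/(7/12) = 0.030249 → 3.02%.

+3.02%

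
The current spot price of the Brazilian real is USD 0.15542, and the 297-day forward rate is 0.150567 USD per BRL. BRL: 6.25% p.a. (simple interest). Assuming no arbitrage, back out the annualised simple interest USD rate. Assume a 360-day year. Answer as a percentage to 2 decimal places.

2.27%

T = 297/360 years.
F/S = 0.150567/0.15542 = 0.9687749 = (growth of USD) / (growth of BRL).
BRL growth factor: 1 + 0.0625×297/360 = 1.0515625.
That pins the USD growth at 1.0187274.
r = (1.0187274 − 1)/(297/360) = 0.022700 → 2.27%.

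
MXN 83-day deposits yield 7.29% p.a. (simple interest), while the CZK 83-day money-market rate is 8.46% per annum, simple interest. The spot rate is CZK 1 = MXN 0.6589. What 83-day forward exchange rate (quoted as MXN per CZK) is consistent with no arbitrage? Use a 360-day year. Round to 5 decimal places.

T = 83/360 years.
MXN accumulates by 1 + 0.0729×83/360 = 1.0168075.
CZK growth factor: 1 + 0.0846×83/360 = 1.019505.
Forward (MXN per CZK) = 0.6589 × 1.0168075 / 1.019505 = 0.6571566.

0.65716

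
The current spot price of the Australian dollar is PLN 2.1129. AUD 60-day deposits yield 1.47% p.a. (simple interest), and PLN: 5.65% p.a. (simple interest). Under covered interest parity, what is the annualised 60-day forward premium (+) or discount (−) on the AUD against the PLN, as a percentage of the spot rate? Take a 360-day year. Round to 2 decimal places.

+4.17%

T = 60/360 years.
F = S · g_PLN/g_AUD = 2.1129 × 1.0094167/1.002450 = 2.1275840.
(F − S)/S ÷ T = (2.1275840 − 2.1129)/2.1129/(60/360) = 0.041698 → 4.17%.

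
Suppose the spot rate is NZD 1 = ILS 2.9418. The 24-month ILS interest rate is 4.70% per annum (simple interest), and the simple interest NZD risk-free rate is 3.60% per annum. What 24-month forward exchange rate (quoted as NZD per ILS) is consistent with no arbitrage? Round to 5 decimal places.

0.33309

T = 2 years.
ILS accumulates by 1 + 0.0470×2 = 1.094000.
NZD accumulates by 1 + 0.0360×2 = 1.072000.
CIP: F = S · (grow ILS)/(grow NZD) = 2.9418 × 1.094000/1.072000 = 3.002173 ILS per NZD.
Invert for NZD per ILS: 1 / 3.002173 = 0.33309.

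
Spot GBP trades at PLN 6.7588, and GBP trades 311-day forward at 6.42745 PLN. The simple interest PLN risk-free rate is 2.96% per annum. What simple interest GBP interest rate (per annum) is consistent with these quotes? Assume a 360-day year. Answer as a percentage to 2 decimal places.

9.08%

T = 311/360 years.
CIP gives F = S · g_PLN/g_GBP, so g_PLN/g_GBP = 6.42745/6.7588 = 0.9509750.
PLN growth factor: 1 + 0.0296×311/360 = 1.0255711.
Hence g_GBP = 1.0784417.
r = (1.0784417 − 1)/(311/360) = 0.090801 → 9.08%.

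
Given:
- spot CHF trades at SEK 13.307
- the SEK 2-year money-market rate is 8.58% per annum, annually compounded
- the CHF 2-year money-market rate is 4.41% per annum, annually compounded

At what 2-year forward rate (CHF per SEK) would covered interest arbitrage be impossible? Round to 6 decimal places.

0.069487

T = 2 years.
Growth of 1 SEK over T: (1 + 0.0858)^2 = 1.1789616.
Growth of 1 CHF over T: (1 + 0.0441)^2 = 1.0901448.
Forward (SEK per CHF) = 13.307 × 1.1789616 / 1.0901448 = 14.39115.
Invert for CHF per SEK: 1 / 14.39115 = 0.069487.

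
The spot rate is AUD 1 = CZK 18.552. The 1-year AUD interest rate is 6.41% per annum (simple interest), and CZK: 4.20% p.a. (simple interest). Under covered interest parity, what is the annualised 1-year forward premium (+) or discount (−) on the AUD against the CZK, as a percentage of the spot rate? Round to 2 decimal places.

T = 1 year.
No-arbitrage forward: 18.552 × 1.042000 / 1.064100 = 18.166699 CZK/AUD.
Annualised premium = (F − S)/S × (1/T) = (18.166699 − 18.552)/18.552 ÷ 1 = -2.08%.

-2.08%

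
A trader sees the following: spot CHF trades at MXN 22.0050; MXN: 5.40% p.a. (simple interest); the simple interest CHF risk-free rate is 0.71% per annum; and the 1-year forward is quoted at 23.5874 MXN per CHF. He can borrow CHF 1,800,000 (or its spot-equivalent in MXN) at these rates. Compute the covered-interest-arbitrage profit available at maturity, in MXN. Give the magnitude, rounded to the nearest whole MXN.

MXN 1,010,881

T = 1 year.
Route A — deposit CHF, sell forward: 1,800,000 × 1.007100 × 23.5874 = MXN 42,758,766.97.
Route B — convert at spot, deposit MXN: 1,800,000 × 22.0050 × 1.054000 = MXN 41,747,886.00.
The quoted forward overvalues CHF, so borrow MXN, buy CHF at spot, deposit the CHF at 0.71%, and sell the proceeds forward at 23.5874.
Profit = 42,758,766.97 − 41,747,886.00 = MXN 1,010,881.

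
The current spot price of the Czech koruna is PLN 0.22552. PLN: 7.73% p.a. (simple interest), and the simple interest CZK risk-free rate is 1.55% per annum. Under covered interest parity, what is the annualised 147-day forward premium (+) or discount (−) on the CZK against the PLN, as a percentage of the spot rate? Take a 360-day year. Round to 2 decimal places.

+6.14%

T = 147/360 years.
F = S · g_PLN/g_CZK = 0.22552 × 1.0315642/1.0063292 = 0.23117520.
Annualised premium = (F − S)/S × (1/T) = (0.23117520 − 0.22552)/0.22552 ÷ (147/360) = 6.14%.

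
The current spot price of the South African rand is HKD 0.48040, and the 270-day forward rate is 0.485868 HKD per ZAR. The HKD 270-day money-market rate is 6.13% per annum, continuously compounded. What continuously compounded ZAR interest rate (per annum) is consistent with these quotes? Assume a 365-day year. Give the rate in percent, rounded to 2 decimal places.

4.60%

T = 270/365 years.
F/S = 0.485868/0.4804 = 1.0113822 = (growth of HKD) / (growth of ZAR).
The HKD side grows by e^(0.0613×270/365) = 1.046389.
Hence g_ZAR = 1.0346128.
Take logs: ln 1.0346128 / (270/365) = 0.046000, so 4.60%.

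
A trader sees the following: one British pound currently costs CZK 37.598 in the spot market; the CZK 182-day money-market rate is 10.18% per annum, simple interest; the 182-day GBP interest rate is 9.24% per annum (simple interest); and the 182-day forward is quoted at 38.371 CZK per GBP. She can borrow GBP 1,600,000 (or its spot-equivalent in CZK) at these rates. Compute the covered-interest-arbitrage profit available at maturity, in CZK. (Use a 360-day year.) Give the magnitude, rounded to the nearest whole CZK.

T = 182/360 years.
Route A — deposit GBP, sell forward: 1,600,000 × 1.0467133333 × 38.371 = CZK 64,261,499.70.
Route B — convert at spot, deposit CZK: 1,600,000 × 37.598 × 1.0514655556 = CZK 63,252,803.14.
The quoted forward overvalues GBP, so borrow CZK, buy GBP at spot, deposit the GBP at 9.24%, and sell the proceeds forward at 38.371.
Arbitrage profit = |64,261,499.70 − 63,252,803.14| = CZK 1,008,697.

CZK 1,008,697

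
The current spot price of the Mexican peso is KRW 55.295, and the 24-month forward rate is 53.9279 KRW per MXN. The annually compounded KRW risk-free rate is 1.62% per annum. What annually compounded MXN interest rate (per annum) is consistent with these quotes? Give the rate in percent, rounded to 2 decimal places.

2.90%

T = 2 years.
F/S = 53.9279/55.295 = 0.9752762 = (growth of KRW) / (growth of MXN).
The KRW side grows by (1 + 0.0162)^2 = 1.0326624.
That pins the MXN growth at 1.058841.
r = 1.058841^(1/2) − 1 = 0.029000 → 2.90%.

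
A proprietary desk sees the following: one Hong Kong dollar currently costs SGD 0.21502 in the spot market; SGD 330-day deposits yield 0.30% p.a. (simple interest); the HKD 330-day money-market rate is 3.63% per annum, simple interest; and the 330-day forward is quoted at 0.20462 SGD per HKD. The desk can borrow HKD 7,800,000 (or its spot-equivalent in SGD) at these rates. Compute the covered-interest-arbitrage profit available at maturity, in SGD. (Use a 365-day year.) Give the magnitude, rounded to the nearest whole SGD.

T = 330/365 years.
Invest the HKD and cover forward: 7,800,000 × 1.032819178 × 0.20462 = SGD 1,648,416.59.
Convert at spot and invest in SGD: 7,800,000 × 0.21502 × 1.002712329 = SGD 1,681,705.00.
The quoted forward undervalues HKD, so borrow HKD, convert to SGD at spot, deposit the SGD at 0.30%, and buy HKD forward at 0.20462 to cover the loan.
Arbitrage profit = |1,648,416.59 − 1,681,705.00| = SGD 33,288.

SGD 33,288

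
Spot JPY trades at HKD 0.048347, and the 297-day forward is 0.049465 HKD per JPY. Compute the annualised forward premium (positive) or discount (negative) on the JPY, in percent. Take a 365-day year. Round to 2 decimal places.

T = 297/365 years.
JPY trades forward at +2.31245% vs spot over the period.
Annualise by dividing by T: 0.0231245 / (297/365) = 0.028419 → 2.84%.

+2.84%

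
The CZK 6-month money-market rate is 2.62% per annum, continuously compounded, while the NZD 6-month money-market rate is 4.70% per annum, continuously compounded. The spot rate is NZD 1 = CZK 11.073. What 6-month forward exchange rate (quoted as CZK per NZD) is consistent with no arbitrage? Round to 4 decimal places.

T = 6/12 years.
CZK accumulates by e^(0.0262×6/12) = 1.01318618.
NZD accumulates by e^(0.0470×6/12) = 1.0237783.
So F = 11.073 × 1.01318618 / 1.0237783 = 10.958438 (CZK/NZD).

10.9584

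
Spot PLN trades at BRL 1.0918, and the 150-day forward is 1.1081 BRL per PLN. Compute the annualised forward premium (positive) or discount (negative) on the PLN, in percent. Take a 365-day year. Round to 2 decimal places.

+3.63%

T = 150/365 years.
Period premium: (1.1081 − 1.0918)/1.0918 = 0.0149295.
×(1/T) gives 3.63% p.a.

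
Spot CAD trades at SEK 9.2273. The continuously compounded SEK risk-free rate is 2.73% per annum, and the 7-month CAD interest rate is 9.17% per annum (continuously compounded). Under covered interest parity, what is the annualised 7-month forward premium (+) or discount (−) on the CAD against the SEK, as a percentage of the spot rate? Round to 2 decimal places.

T = 7/12 years.
No-arbitrage forward: 9.2273 × 1.0160525 / 1.0549482 = 8.8870915 SEK/CAD.
Annualised premium = (F − S)/S × (1/T) = (8.8870915 − 9.2273)/9.2273 ÷ (7/12) = -6.32%.

-6.32%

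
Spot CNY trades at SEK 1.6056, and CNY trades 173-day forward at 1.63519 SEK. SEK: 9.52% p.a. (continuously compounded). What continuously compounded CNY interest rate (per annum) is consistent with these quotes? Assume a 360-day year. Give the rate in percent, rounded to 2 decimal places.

5.72%

T = 173/360 years.
By CIP, F/S equals the SEK-to-CNY growth ratio: 1.63519/1.6056 = 1.0184292.
The SEK side grows by e^(0.0952×173/360) = 1.0468115.
That pins the CNY growth at 1.0278687.
Take logs: ln 1.0278687 / (173/360) = 0.057199, so 5.72%.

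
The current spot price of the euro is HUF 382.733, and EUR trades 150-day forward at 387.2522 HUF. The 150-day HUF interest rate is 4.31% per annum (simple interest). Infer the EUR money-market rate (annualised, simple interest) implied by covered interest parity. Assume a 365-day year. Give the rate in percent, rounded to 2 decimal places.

1.42%

T = 150/365 years.
By CIP, F/S equals the HUF-to-EUR growth ratio: 387.2522/382.733 = 1.0118077.
The HUF side grows by 1 + 0.0431×150/365 = 1.0177123.
So the EUR growth factor = 1.0058357.
r = (1.0058357 − 1)/(150/365) = 0.014200 → 1.42%.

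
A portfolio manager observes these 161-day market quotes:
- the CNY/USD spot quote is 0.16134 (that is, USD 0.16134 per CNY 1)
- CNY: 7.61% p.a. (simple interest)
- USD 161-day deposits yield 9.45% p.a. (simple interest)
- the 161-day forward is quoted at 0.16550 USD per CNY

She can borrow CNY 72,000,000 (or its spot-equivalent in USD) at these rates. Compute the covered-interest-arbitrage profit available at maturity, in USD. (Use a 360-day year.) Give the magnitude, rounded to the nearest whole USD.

T = 161/360 years.
Route A — deposit CNY, sell forward: 72,000,000 × 1.0340336111 × 0.16550 = USD 12,321,544.51.
Route B — convert at spot, deposit USD: 72,000,000 × 0.16134 × 1.0422625 = USD 12,107,421.49.
The quoted forward overvalues CNY, so borrow USD, buy CNY at spot, deposit the CNY at 7.61%, and sell the proceeds forward at 0.16550.
Arbitrage profit = |12,321,544.51 − 12,107,421.49| = USD 214,123.

USD 214,123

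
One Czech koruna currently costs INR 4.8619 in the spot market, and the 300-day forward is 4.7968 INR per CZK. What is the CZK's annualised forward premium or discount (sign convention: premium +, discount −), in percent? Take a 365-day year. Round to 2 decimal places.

T = 300/365 years.
(F − S)/S = (4.7968 − 4.8619)/4.8619 = -0.0133898.
Annualise by dividing by T: -0.0133898 / (300/365) = -0.016291 → -1.63%.

-1.63%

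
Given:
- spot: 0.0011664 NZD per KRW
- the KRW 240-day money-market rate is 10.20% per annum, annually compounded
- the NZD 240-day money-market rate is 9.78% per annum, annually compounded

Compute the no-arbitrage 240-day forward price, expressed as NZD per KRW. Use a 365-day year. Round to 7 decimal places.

T = 240/365 years.
NZD accumulates by (1 + 0.0978)^(240/365) = 1.0632745.
Growth of 1 KRW over T: (1 + 0.1020)^(240/365) = 1.0659476.
Forward (NZD per KRW) = 0.0011664 × 1.0632745 / 1.0659476 = 0.001163475.

0.0011635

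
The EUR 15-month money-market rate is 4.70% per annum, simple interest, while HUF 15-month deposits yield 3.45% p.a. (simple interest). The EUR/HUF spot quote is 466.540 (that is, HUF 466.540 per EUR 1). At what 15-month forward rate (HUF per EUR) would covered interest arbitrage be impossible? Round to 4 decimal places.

T = 15/12 years.
Growth of 1 HUF over T: 1 + 0.0345×15/12 = 1.043125.
EUR accumulates by 1 + 0.0470×15/12 = 1.058750.
CIP: F = S · (grow HUF)/(grow EUR) = 466.54 × 1.043125/1.058750 = 459.654817 HUF per EUR.

459.6548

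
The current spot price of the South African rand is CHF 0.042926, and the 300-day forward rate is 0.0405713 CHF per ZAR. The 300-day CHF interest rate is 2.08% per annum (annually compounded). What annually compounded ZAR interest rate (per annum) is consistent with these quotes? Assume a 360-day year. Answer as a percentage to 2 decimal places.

T = 300/360 years.
CIP gives F = S · g_CHF/g_ZAR, so g_CHF/g_ZAR = 0.0405713/0.042926 = 0.9451451.
CHF growth factor: (1 + 0.0208)^(300/360) = 1.0173035.
That pins the ZAR growth at 1.0763464.
Annualise: 1.0763464^(360/300) − 1 = 0.092301 = 9.23%.

9.23%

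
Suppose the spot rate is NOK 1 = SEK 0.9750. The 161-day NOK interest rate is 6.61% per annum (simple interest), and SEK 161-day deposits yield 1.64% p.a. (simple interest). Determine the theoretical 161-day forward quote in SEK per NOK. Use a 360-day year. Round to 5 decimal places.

T = 161/360 years.
SEK accumulates by 1 + 0.0164×161/360 = 1.0073344.
Growth of 1 NOK over T: 1 + 0.0661×161/360 = 1.0295614.
CIP: F = S · (grow SEK)/(grow NOK) = 0.975 × 1.0073344/1.0295614 = 0.9539509 SEK per NOK.

0.95395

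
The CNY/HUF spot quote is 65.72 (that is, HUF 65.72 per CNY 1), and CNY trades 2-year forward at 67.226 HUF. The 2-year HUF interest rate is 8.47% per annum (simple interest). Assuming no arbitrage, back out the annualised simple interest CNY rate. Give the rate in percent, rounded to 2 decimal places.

7.16%

T = 2 years.
F/S = 67.226/65.72 = 1.0229154 = (growth of HUF) / (growth of CNY).
The HUF side grows by 1 + 0.0847×2 = 1.169400.
That pins the CNY growth at 1.143203.
r = (1.143203 − 1)/2 = 0.071601 → 7.16%.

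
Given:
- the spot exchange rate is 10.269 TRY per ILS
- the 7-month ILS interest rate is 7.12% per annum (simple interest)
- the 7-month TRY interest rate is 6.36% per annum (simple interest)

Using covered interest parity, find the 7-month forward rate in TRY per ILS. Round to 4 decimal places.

T = 7/12 years.
TRY growth factor: 1 + 0.0636×7/12 = 1.037100.
Growth of 1 ILS over T: 1 + 0.0712×7/12 = 1.04153333.
So F = 10.269 × 1.037100 / 1.04153333 = 10.225290 (TRY/ILS).

10.2253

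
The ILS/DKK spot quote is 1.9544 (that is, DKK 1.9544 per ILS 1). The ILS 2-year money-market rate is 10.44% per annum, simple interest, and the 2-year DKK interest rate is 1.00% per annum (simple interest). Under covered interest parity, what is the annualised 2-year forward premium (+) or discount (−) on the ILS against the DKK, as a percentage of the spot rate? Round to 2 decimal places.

-7.81%

T = 2 years.
CIP forward (DKK per ILS) = 1.9544 × 1.020000/1.208800 = 1.6491463.
(F − S)/S ÷ T = (1.6491463 − 1.9544)/1.9544/2 = -0.078094 → -7.81%.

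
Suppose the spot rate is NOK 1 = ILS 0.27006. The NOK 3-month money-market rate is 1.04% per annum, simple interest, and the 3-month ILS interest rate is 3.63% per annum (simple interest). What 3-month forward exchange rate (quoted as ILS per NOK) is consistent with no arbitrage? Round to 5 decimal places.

0.27180

T = 3/12 years.
Growth of 1 ILS over T: 1 + 0.0363×3/12 = 1.009075.
NOK accumulates by 1 + 0.0104×3/12 = 1.002600.
Forward (ILS per NOK) = 0.27006 × 1.009075 / 1.002600 = 0.2718041.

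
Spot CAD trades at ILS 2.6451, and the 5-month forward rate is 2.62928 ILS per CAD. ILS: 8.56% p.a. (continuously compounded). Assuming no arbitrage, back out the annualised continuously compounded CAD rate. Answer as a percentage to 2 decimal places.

T = 5/12 years.
By CIP, F/S equals the ILS-to-CAD growth ratio: 2.62928/2.6451 = 0.9940191.
The ILS side grows by e^(0.0856×5/12) = 1.0363104.
Hence g_CAD = 1.0425458.
Take logs: ln 1.0425458 / (5/12) = 0.099997, so 10.00%.

10.00%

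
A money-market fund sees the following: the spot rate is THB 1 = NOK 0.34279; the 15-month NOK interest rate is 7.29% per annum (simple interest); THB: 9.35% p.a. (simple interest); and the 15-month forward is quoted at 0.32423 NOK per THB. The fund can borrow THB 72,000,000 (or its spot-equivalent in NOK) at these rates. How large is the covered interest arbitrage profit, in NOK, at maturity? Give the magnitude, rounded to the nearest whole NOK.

T = 15/12 years.
Keep in THB, deliver into the forward: 72,000,000·1.116875·0.32423 = NOK 26,072,955.45.
Swap to NOK now, deposit: 72,000,000·0.34279·1.091125 = NOK 26,929,925.19.
The quoted forward undervalues THB, so borrow THB, convert to NOK at spot, deposit the NOK at 7.29%, and buy THB forward at 0.32423 to cover the loan.
Profit = 26,929,925.19 − 26,072,955.45 = NOK 856,970.

NOK 856,970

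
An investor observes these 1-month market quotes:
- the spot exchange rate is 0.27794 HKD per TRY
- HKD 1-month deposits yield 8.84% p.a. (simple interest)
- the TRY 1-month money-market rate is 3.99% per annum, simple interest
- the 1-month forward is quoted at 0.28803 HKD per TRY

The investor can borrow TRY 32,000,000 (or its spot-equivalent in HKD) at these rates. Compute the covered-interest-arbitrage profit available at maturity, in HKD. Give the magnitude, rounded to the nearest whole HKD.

HKD 288,007

T = 1/12 years.
Keep in TRY, deliver into the forward: 32,000,000·1.003325·0.28803 = HKD 9,247,606.39.
Swap to HKD now, deposit: 32,000,000·0.27794·1.007366667 = HKD 8,959,599.73.
The quoted forward overvalues TRY, so borrow HKD, buy TRY at spot, deposit the TRY at 3.99%, and sell the proceeds forward at 0.28803.
Profit = 9,247,606.39 − 8,959,599.73 = HKD 288,007.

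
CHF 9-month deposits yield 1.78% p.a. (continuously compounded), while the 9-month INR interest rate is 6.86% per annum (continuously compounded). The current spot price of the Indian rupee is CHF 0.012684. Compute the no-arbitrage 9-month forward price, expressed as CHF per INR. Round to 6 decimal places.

0.012210

T = 9/12 years.
Growth of 1 CHF over T: e^(0.0178×9/12) = 1.0134395.
INR accumulates by e^(0.0686×9/12) = 1.0527965.
Forward (CHF per INR) = 0.012684 × 1.0134395 / 1.0527965 = 0.01220983.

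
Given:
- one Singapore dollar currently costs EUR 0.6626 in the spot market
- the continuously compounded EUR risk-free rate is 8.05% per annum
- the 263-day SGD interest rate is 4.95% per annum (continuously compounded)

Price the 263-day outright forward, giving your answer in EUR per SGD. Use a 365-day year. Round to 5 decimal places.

0.67757

T = 263/365 years.
EUR accumulates by e^(0.0805×263/365) = 1.0597194.
SGD growth factor: e^(0.0495×263/365) = 1.0363108.
CIP: F = S · (grow EUR)/(grow SGD) = 0.6626 × 1.0597194/1.0363108 = 0.6775671 EUR per SGD.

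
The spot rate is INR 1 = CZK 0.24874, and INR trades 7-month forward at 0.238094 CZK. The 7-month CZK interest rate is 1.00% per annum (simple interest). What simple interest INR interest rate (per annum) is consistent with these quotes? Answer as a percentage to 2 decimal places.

T = 7/12 years.
CIP gives F = S · g_CZK/g_INR, so g_CZK/g_INR = 0.238094/0.24874 = 0.9572003.
CZK growth factor: 1 + 0.0100×7/12 = 1.0058333.
That pins the INR growth at 1.0508075.
r = (1.0508075 − 1)/(7/12) = 0.087099 → 8.71%.

8.71%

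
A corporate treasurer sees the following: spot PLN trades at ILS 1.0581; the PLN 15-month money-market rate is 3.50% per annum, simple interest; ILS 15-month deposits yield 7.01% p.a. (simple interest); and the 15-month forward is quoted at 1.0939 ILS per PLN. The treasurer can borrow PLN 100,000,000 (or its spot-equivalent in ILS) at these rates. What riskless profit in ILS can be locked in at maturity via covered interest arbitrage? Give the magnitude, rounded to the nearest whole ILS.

T = 15/12 years.
Route A — deposit PLN, sell forward: 100,000,000 × 1.043750 × 1.0939 = ILS 114,175,812.50.
Route B — convert at spot, deposit ILS: 100,000,000 × 1.0581 × 1.087625 = ILS 115,081,601.25.
The quoted forward undervalues PLN, so borrow PLN, convert to ILS at spot, deposit the ILS at 7.01%, and buy PLN forward at 1.0939 to cover the loan.
Profit = 115,081,601.25 − 114,175,812.50 = ILS 905,789.

ILS 905,789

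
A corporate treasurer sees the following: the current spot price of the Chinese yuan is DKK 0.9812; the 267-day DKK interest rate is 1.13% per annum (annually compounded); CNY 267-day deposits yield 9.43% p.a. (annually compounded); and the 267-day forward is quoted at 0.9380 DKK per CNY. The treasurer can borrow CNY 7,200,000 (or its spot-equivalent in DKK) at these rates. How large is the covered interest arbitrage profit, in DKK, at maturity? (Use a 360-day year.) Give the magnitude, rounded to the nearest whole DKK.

T = 267/360 years.
Route A — deposit CNY, sell forward: 7,200,000 × 1.069119283 × 0.9380 = DKK 7,220,403.99.
Route B — convert at spot, deposit DKK: 7,200,000 × 0.9812 × 1.008368658 = DKK 7,123,761.56.
The quoted forward overvalues CNY, so borrow DKK, buy CNY at spot, deposit the CNY at 9.43%, and sell the proceeds forward at 0.9380.
Arbitrage profit = |7,220,403.99 − 7,123,761.56| = DKK 96,642.

DKK 96,642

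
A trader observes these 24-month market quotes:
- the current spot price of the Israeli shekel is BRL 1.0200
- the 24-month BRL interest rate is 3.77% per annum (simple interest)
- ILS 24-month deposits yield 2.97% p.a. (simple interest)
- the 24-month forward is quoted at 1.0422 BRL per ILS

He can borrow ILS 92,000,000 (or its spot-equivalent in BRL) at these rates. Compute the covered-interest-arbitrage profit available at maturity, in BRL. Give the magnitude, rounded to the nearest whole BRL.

BRL 662,279

T = 2 years.
Keep in ILS, deliver into the forward: 92,000,000·1.059400·1.0422 = BRL 101,577,814.56.
Swap to BRL now, deposit: 92,000,000·1.0200·1.075400 = BRL 100,915,536.00.
The quoted forward overvalues ILS, so borrow BRL, buy ILS at spot, deposit the ILS at 2.97%, and sell the proceeds forward at 1.0422.
Profit = 101,577,814.56 − 100,915,536.00 = BRL 662,279.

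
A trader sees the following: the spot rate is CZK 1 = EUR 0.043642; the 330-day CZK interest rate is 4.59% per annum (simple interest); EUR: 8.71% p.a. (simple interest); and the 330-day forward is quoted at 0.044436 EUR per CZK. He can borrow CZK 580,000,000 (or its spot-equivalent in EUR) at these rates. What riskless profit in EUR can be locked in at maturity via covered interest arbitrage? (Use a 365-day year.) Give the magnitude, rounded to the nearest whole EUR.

EUR 463,237

T = 330/365 years.
Route A — deposit CZK, sell forward: 580,000,000 × 1.0414986301 × 0.044436 = EUR 26,842,419.21.
Route B — convert at spot, deposit EUR: 580,000,000 × 0.043642 × 1.0787479452 = EUR 27,305,656.34.
The quoted forward undervalues CZK, so borrow CZK, convert to EUR at spot, deposit the EUR at 8.71%, and buy CZK forward at 0.044436 to cover the loan.
Arbitrage profit = |26,842,419.21 − 27,305,656.34| = EUR 463,237.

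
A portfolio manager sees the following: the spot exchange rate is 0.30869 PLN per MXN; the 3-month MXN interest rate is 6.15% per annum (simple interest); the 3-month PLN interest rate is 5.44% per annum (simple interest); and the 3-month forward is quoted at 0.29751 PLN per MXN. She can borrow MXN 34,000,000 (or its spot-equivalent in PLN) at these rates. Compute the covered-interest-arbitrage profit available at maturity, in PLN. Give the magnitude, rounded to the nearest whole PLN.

PLN 367,335

T = 3/12 years.
Invest the MXN and cover forward: 34,000,000 × 1.015375 × 0.29751 = PLN 10,270,863.35.
Convert at spot and invest in PLN: 34,000,000 × 0.30869 × 1.013600 = PLN 10,638,198.26.
The quoted forward undervalues MXN, so borrow MXN, convert to PLN at spot, deposit the PLN at 5.44%, and buy MXN forward at 0.29751 to cover the loan.
Profit = 10,638,198.26 − 10,270,863.35 = PLN 367,335.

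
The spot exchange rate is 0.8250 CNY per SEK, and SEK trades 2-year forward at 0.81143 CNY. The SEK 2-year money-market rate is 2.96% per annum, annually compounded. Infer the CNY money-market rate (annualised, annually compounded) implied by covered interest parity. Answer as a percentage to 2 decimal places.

2.11%

T = 2 years.
By CIP, F/S equals the CNY-to-SEK growth ratio: 0.81143/0.825 = 0.9835515.
The SEK side grows by (1 + 0.0296)^2 = 1.0600762.
That pins the CNY growth at 1.0426395.
r = 1.0426395^(1/2) − 1 = 0.021097 → 2.11%.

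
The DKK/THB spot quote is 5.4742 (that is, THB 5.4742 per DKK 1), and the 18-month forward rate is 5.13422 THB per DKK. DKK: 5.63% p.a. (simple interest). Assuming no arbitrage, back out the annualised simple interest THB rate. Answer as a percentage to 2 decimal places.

T = 18/12 years.
CIP gives F = S · g_THB/g_DKK, so g_THB/g_DKK = 5.13422/5.4742 = 0.9378941.
The DKK side grows by 1 + 0.0563×18/12 = 1.084450.
So the THB growth factor = 1.0170993.
r = (1.0170993 − 1)/(18/12) = 0.011400 → 1.14%.

1.14%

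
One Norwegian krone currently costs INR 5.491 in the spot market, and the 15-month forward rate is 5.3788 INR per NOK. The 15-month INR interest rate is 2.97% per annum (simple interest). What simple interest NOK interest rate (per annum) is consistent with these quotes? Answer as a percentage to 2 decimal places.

4.70%

T = 15/12 years.
CIP gives F = S · g_INR/g_NOK, so g_INR/g_NOK = 5.3788/5.491 = 0.9795666.
INR growth factor: 1 + 0.0297×15/12 = 1.037125.
So the NOK growth factor = 1.058759.
r = (1.058759 − 1)/(15/12) = 0.047007 → 4.70%.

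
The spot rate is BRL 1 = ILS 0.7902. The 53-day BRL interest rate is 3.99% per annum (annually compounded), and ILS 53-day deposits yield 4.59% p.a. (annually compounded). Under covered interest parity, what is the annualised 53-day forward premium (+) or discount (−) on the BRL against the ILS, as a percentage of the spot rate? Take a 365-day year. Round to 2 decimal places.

T = 53/365 years.
F = S · g_ILS/g_BRL = 0.7902 × 1.0065378/1.0056973 = 0.7908604.
Annualised premium = (F − S)/S × (1/T) = (0.7908604 − 0.7902)/0.7902 ÷ (53/365) = 0.58%.

+0.58%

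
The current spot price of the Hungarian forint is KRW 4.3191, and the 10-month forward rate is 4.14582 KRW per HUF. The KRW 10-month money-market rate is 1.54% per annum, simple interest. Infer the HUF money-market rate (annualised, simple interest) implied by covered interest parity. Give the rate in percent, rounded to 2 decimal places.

T = 10/12 years.
CIP gives F = S · g_KRW/g_HUF, so g_KRW/g_HUF = 4.14582/4.3191 = 0.9598805.
The KRW side grows by 1 + 0.0154×10/12 = 1.0128333.
Hence g_HUF = 1.055166.
r = (1.055166 − 1)/(10/12) = 0.066199 → 6.62%.

6.62%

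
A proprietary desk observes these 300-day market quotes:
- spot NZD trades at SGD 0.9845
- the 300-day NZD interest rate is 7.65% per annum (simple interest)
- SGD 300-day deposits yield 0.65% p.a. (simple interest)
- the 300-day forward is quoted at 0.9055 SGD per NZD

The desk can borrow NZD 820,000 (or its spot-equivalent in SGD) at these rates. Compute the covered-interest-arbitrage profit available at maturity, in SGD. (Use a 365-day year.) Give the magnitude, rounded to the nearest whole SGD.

SGD 22,406

T = 300/365 years.
Route A — deposit NZD, sell forward: 820,000 × 1.06287671 × 0.9055 = SGD 789,196.59.
Route B — convert at spot, deposit SGD: 820,000 × 0.9845 × 1.00534247 = SGD 811,602.92.
The quoted forward undervalues NZD, so borrow NZD, convert to SGD at spot, deposit the SGD at 0.65%, and buy NZD forward at 0.9055 to cover the loan.
Profit = 811,602.92 − 789,196.59 = SGD 22,406.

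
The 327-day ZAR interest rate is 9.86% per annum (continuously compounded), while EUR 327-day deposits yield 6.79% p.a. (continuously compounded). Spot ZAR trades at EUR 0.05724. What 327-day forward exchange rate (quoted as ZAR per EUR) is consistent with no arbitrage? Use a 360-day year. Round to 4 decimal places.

T = 327/360 years.
EUR accumulates by e^(0.0679×327/360) = 1.0636175.
ZAR accumulates by e^(0.0986×327/360) = 1.09369478.
Forward (EUR per ZAR) = 0.05724 × 1.0636175 / 1.09369478 = 0.055665865.
Invert for ZAR per EUR: 1 / 0.055665865 = 17.9643.

17.9643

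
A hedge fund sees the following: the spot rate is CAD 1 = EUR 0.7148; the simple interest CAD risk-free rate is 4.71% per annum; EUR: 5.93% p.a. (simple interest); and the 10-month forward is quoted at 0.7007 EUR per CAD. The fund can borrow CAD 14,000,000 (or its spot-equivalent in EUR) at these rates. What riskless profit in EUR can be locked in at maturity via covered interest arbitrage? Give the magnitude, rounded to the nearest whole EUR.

T = 10/12 years.
Invest the CAD and cover forward: 14,000,000 × 1.039250 × 0.7007 = EUR 10,194,834.65.
Convert at spot and invest in EUR: 14,000,000 × 0.7148 × 1.0494166667 = EUR 10,501,722.47.
The quoted forward undervalues CAD, so borrow CAD, convert to EUR at spot, deposit the EUR at 5.93%, and buy CAD forward at 0.7007 to cover the loan.
Profit = 10,501,722.47 − 10,194,834.65 = EUR 306,888.

EUR 306,888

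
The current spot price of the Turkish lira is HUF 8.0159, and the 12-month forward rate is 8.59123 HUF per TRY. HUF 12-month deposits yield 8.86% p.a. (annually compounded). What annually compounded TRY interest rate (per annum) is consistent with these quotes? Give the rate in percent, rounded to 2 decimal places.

T = 1 year.
CIP gives F = S · g_HUF/g_TRY, so g_HUF/g_TRY = 8.59123/8.0159 = 1.0717736.
The HUF side grows by (1 + 0.0886)^1 = 1.088600.
That pins the TRY growth at 1.0156996.
r = 1.0156996^(1/1) − 1 = 0.015700 → 1.57%.

1.57%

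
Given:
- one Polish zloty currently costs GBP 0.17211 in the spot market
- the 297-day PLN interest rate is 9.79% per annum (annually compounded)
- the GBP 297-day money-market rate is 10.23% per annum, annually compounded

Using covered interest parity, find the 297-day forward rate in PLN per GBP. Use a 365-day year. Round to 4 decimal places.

5.7914

T = 297/365 years.
GBP accumulates by (1 + 0.1023)^(297/365) = 1.0824785.
PLN accumulates by (1 + 0.0979)^(297/365) = 1.0789613.
CIP: F = S · (grow GBP)/(grow PLN) = 0.17211 × 1.0824785/1.0789613 = 0.1726710 GBP per PLN.
Invert for PLN per GBP: 1 / 0.1726710 = 5.7914.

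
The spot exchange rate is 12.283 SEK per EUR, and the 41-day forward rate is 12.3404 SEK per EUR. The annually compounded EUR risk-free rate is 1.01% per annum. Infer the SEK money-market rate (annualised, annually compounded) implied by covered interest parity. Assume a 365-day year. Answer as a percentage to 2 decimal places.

5.29%

T = 41/365 years.
By CIP, F/S equals the SEK-to-EUR growth ratio: 12.3404/12.283 = 1.0046731.
EUR growth factor: (1 + 0.0101)^(41/365) = 1.0011295.
So the SEK growth factor = 1.0058079.
Annualise: 1.0058079^(365/41) − 1 = 0.052907 = 5.29%.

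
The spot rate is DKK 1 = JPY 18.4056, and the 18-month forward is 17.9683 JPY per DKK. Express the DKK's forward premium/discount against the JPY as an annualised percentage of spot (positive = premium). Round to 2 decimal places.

-1.58%

T = 18/12 years.
Period premium: (17.9683 − 18.4056)/18.4056 = -0.0237591.
Per annum: -0.0237591 / (18/12) = -0.015839 = -1.58%.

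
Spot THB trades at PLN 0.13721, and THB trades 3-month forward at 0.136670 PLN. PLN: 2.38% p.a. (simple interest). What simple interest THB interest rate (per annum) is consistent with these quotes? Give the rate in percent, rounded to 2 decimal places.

T = 3/12 years.
CIP gives F = S · g_PLN/g_THB, so g_PLN/g_THB = 0.13667/0.13721 = 0.9960644.
PLN growth factor: 1 + 0.0238×3/12 = 1.005950.
That pins the THB growth at 1.0099247.
(1.0099247 − 1)/T = 0.039699, i.e. 3.97%.

3.97%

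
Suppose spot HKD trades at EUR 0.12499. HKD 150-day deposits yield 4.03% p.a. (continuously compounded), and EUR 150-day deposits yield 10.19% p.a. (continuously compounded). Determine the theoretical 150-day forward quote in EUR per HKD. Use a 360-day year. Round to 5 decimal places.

0.12824

T = 150/360 years.
Growth of 1 EUR over T: e^(0.1019×150/360) = 1.0433726.
Growth of 1 HKD over T: e^(0.0403×150/360) = 1.0169334.
So F = 0.12499 × 1.0433726 / 1.0169334 = 0.1282396 (EUR/HKD).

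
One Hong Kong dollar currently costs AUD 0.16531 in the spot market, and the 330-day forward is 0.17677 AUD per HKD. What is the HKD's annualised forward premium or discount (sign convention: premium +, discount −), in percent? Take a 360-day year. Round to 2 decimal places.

+7.56%

T = 330/360 years.
Period premium: (0.17677 − 0.16531)/0.16531 = 0.0693243.
Per annum: 0.0693243 / (330/360) = 0.075627 = 7.56%.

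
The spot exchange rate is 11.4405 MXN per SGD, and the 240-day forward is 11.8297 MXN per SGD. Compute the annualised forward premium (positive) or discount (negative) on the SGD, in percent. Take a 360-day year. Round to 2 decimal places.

+5.10%

T = 240/360 years.
SGD trades forward at +3.40195% vs spot over the period.
Annualise by dividing by T: 0.0340195 / (240/360) = 0.051029 → 5.10%.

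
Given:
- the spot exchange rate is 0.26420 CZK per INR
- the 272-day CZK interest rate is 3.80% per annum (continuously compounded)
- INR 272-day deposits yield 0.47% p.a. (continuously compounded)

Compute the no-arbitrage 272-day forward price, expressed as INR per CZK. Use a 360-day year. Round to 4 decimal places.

3.6910

T = 272/360 years.
CZK accumulates by e^(0.0380×272/360) = 1.0291272.
INR growth factor: e^(0.0047×272/360) = 1.0035574.
CIP: F = S · (grow CZK)/(grow INR) = 0.2642 × 1.0291272/1.0035574 = 0.2709316 CZK per INR.
Quoted the other way: 1/0.2709316 = 3.6910 INR per CZK.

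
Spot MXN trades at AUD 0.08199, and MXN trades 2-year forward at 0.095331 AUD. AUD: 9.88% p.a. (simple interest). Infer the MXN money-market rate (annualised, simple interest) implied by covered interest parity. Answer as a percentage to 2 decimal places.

1.50%

T = 2 years.
By CIP, F/S equals the AUD-to-MXN growth ratio: 0.095331/0.08199 = 1.1627150.
AUD growth factor: 1 + 0.0988×2 = 1.197600.
So the MXN growth factor = 1.0300031.
(1.0300031 − 1)/T = 0.015002, i.e. 1.50%.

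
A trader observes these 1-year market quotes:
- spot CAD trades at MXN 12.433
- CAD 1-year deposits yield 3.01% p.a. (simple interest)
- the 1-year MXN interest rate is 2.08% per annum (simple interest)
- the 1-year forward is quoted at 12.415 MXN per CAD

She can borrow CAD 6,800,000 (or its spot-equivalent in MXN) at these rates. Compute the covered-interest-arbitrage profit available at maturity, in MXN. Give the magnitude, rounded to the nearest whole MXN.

MXN 660,179

T = 1 year.
Route A — deposit CAD, sell forward: 6,800,000 × 1.030100 × 12.415 = MXN 86,963,102.20.
Route B — convert at spot, deposit MXN: 6,800,000 × 12.433 × 1.020800 = MXN 86,302,923.52.
The quoted forward overvalues CAD, so borrow MXN, buy CAD at spot, deposit the CAD at 3.01%, and sell the proceeds forward at 12.415.
The gap between the two covered legs is MXN 660,179.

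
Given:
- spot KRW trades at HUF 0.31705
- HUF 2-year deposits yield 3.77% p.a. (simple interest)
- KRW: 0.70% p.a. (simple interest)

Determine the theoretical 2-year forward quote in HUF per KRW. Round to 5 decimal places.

T = 2 years.
HUF accumulates by 1 + 0.0377×2 = 1.075400.
KRW accumulates by 1 + 0.0070×2 = 1.014000.
So F = 0.31705 × 1.075400 / 1.014000 = 0.3362481 (HUF/KRW).

0.33625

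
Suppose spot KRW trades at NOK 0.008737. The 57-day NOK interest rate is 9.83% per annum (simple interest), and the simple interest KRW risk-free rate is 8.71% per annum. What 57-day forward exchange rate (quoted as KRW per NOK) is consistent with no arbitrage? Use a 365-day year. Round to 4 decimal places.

T = 57/365 years.
NOK growth factor: 1 + 0.0983×57/365 = 1.015350959.
KRW accumulates by 1 + 0.0871×57/365 = 1.013601918.
So F = 0.008737 × 1.015350959 / 1.013601918 = 0.00875207630 (NOK/KRW).
Invert for KRW per NOK: 1 / 0.00875207630 = 114.2586.

114.2586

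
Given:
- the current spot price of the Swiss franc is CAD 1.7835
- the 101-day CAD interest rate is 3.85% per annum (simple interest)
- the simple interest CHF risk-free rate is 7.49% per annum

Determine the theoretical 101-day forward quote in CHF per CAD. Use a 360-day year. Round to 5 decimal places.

0.56636

T = 101/360 years.
CAD accumulates by 1 + 0.0385×101/360 = 1.0108014.
CHF accumulates by 1 + 0.0749×101/360 = 1.0210136.
CIP: F = S · (grow CAD)/(grow CHF) = 1.7835 × 1.0108014/1.0210136 = 1.765661 CAD per CHF.
Quoted the other way: 1/1.765661 = 0.56636 CHF per CAD.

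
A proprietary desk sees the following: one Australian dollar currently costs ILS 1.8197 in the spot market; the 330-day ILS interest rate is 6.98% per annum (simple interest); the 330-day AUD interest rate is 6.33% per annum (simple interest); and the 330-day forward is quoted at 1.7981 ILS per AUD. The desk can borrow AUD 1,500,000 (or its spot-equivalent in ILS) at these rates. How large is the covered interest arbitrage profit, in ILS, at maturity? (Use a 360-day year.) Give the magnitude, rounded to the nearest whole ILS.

T = 330/360 years.
Route A — deposit AUD, sell forward: 1,500,000 × 1.058025 × 1.7981 = ILS 2,853,652.13.
Route B — convert at spot, deposit ILS: 1,500,000 × 1.8197 × 1.063983333 = ILS 2,904,195.71.
The quoted forward undervalues AUD, so borrow AUD, convert to ILS at spot, deposit the ILS at 6.98%, and buy AUD forward at 1.7981 to cover the loan.
Arbitrage profit = |2,853,652.13 − 2,904,195.71| = ILS 50,544.

ILS 50,544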